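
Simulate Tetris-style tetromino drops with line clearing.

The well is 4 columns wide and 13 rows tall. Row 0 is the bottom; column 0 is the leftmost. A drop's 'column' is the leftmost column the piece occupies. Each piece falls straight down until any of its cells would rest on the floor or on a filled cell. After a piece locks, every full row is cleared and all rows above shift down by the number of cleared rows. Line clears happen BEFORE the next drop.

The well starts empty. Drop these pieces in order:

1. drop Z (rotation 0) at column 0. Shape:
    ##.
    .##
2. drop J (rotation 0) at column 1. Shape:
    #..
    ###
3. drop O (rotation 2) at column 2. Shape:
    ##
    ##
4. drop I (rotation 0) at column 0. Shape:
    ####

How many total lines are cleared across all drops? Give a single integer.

Drop 1: Z rot0 at col 0 lands with bottom-row=0; cleared 0 line(s) (total 0); column heights now [2 2 1 0], max=2
Drop 2: J rot0 at col 1 lands with bottom-row=2; cleared 0 line(s) (total 0); column heights now [2 4 3 3], max=4
Drop 3: O rot2 at col 2 lands with bottom-row=3; cleared 0 line(s) (total 0); column heights now [2 4 5 5], max=5
Drop 4: I rot0 at col 0 lands with bottom-row=5; cleared 1 line(s) (total 1); column heights now [2 4 5 5], max=5

Answer: 1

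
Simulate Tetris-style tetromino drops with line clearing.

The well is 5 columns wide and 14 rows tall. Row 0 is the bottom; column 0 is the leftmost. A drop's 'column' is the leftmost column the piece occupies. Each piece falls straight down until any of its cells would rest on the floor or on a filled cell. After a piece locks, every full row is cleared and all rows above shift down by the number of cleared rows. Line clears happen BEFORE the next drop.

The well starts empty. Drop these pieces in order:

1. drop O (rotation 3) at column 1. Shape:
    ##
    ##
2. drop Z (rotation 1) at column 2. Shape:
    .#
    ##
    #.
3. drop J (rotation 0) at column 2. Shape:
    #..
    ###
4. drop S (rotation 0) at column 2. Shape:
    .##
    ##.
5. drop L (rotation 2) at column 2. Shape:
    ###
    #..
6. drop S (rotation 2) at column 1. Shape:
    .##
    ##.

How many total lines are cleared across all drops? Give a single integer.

Drop 1: O rot3 at col 1 lands with bottom-row=0; cleared 0 line(s) (total 0); column heights now [0 2 2 0 0], max=2
Drop 2: Z rot1 at col 2 lands with bottom-row=2; cleared 0 line(s) (total 0); column heights now [0 2 4 5 0], max=5
Drop 3: J rot0 at col 2 lands with bottom-row=5; cleared 0 line(s) (total 0); column heights now [0 2 7 6 6], max=7
Drop 4: S rot0 at col 2 lands with bottom-row=7; cleared 0 line(s) (total 0); column heights now [0 2 8 9 9], max=9
Drop 5: L rot2 at col 2 lands with bottom-row=8; cleared 0 line(s) (total 0); column heights now [0 2 10 10 10], max=10
Drop 6: S rot2 at col 1 lands with bottom-row=10; cleared 0 line(s) (total 0); column heights now [0 11 12 12 10], max=12

Answer: 0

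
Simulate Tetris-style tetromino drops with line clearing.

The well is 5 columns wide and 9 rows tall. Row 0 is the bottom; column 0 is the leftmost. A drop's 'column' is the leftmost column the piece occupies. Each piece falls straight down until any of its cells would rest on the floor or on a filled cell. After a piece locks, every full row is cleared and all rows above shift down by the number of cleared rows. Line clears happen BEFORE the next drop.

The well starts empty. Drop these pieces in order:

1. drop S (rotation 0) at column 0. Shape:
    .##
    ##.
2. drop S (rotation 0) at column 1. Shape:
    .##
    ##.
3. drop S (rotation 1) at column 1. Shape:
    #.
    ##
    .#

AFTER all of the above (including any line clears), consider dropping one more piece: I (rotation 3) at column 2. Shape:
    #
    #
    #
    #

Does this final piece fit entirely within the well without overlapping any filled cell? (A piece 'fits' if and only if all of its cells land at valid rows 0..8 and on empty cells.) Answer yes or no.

Drop 1: S rot0 at col 0 lands with bottom-row=0; cleared 0 line(s) (total 0); column heights now [1 2 2 0 0], max=2
Drop 2: S rot0 at col 1 lands with bottom-row=2; cleared 0 line(s) (total 0); column heights now [1 3 4 4 0], max=4
Drop 3: S rot1 at col 1 lands with bottom-row=4; cleared 0 line(s) (total 0); column heights now [1 7 6 4 0], max=7
Test piece I rot3 at col 2 (width 1): heights before test = [1 7 6 4 0]; fits = False

Answer: no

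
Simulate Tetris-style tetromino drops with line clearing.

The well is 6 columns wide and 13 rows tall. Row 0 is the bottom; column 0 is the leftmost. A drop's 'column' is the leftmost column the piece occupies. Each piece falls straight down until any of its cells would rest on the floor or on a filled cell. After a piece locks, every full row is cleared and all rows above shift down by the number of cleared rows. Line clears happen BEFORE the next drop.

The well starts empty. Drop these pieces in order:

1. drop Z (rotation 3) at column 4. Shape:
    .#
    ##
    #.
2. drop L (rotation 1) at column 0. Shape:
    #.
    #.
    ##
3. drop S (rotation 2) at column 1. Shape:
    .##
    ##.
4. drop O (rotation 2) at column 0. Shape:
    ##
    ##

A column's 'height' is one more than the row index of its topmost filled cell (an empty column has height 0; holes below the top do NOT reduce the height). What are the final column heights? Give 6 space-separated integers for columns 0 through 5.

Drop 1: Z rot3 at col 4 lands with bottom-row=0; cleared 0 line(s) (total 0); column heights now [0 0 0 0 2 3], max=3
Drop 2: L rot1 at col 0 lands with bottom-row=0; cleared 0 line(s) (total 0); column heights now [3 1 0 0 2 3], max=3
Drop 3: S rot2 at col 1 lands with bottom-row=1; cleared 0 line(s) (total 0); column heights now [3 2 3 3 2 3], max=3
Drop 4: O rot2 at col 0 lands with bottom-row=3; cleared 0 line(s) (total 0); column heights now [5 5 3 3 2 3], max=5

Answer: 5 5 3 3 2 3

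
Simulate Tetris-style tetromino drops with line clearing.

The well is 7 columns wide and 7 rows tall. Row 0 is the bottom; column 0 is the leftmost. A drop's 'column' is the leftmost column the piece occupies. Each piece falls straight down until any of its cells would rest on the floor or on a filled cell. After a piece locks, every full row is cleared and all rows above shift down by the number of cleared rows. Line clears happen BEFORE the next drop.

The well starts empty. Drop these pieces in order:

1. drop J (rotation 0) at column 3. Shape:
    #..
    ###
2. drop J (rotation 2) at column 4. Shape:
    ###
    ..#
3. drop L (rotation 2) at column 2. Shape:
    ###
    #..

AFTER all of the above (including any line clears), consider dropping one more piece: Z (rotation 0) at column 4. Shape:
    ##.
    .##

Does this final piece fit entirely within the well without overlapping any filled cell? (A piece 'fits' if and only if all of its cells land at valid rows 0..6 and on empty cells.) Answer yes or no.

Answer: yes

Derivation:
Drop 1: J rot0 at col 3 lands with bottom-row=0; cleared 0 line(s) (total 0); column heights now [0 0 0 2 1 1 0], max=2
Drop 2: J rot2 at col 4 lands with bottom-row=0; cleared 0 line(s) (total 0); column heights now [0 0 0 2 2 2 2], max=2
Drop 3: L rot2 at col 2 lands with bottom-row=1; cleared 0 line(s) (total 0); column heights now [0 0 3 3 3 2 2], max=3
Test piece Z rot0 at col 4 (width 3): heights before test = [0 0 3 3 3 2 2]; fits = True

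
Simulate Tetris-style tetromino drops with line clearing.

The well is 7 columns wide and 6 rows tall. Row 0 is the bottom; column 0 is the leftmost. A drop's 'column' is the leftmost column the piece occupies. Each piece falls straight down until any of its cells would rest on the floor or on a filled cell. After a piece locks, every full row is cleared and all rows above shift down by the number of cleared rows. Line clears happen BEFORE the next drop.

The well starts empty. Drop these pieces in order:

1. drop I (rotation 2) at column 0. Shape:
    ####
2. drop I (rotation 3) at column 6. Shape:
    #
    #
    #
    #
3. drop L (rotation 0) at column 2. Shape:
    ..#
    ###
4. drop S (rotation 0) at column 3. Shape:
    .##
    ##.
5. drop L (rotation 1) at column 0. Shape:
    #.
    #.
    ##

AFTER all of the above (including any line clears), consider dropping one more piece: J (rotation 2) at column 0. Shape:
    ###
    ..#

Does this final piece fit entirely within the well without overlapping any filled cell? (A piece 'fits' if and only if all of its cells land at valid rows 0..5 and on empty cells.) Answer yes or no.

Answer: yes

Derivation:
Drop 1: I rot2 at col 0 lands with bottom-row=0; cleared 0 line(s) (total 0); column heights now [1 1 1 1 0 0 0], max=1
Drop 2: I rot3 at col 6 lands with bottom-row=0; cleared 0 line(s) (total 0); column heights now [1 1 1 1 0 0 4], max=4
Drop 3: L rot0 at col 2 lands with bottom-row=1; cleared 0 line(s) (total 0); column heights now [1 1 2 2 3 0 4], max=4
Drop 4: S rot0 at col 3 lands with bottom-row=3; cleared 0 line(s) (total 0); column heights now [1 1 2 4 5 5 4], max=5
Drop 5: L rot1 at col 0 lands with bottom-row=1; cleared 0 line(s) (total 0); column heights now [4 2 2 4 5 5 4], max=5
Test piece J rot2 at col 0 (width 3): heights before test = [4 2 2 4 5 5 4]; fits = True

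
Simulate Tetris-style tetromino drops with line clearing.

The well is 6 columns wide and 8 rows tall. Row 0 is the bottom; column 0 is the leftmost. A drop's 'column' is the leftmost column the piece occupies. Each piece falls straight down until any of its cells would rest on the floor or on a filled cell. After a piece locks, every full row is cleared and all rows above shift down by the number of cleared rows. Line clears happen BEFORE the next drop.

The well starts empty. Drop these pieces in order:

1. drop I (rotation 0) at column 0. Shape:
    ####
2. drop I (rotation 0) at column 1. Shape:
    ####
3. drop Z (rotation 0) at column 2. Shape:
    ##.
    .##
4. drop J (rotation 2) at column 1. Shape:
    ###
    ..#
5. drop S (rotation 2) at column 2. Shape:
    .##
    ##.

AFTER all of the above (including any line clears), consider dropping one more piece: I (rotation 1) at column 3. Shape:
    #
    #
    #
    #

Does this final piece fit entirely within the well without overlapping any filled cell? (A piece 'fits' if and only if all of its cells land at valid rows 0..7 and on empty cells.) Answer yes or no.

Answer: no

Derivation:
Drop 1: I rot0 at col 0 lands with bottom-row=0; cleared 0 line(s) (total 0); column heights now [1 1 1 1 0 0], max=1
Drop 2: I rot0 at col 1 lands with bottom-row=1; cleared 0 line(s) (total 0); column heights now [1 2 2 2 2 0], max=2
Drop 3: Z rot0 at col 2 lands with bottom-row=2; cleared 0 line(s) (total 0); column heights now [1 2 4 4 3 0], max=4
Drop 4: J rot2 at col 1 lands with bottom-row=4; cleared 0 line(s) (total 0); column heights now [1 6 6 6 3 0], max=6
Drop 5: S rot2 at col 2 lands with bottom-row=6; cleared 0 line(s) (total 0); column heights now [1 6 7 8 8 0], max=8
Test piece I rot1 at col 3 (width 1): heights before test = [1 6 7 8 8 0]; fits = False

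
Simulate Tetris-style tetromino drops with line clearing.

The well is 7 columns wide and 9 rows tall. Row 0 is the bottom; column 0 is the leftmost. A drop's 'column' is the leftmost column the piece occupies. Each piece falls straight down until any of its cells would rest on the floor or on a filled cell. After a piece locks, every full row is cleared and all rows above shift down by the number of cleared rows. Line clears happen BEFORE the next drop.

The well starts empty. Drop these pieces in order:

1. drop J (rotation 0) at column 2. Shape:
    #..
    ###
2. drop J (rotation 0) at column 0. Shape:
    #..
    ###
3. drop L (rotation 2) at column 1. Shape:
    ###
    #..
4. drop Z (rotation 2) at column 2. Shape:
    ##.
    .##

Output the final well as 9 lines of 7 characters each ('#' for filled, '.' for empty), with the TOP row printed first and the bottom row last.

Answer: .......
.......
..##...
...##..
.###...
##.....
###....
..#....
..###..

Derivation:
Drop 1: J rot0 at col 2 lands with bottom-row=0; cleared 0 line(s) (total 0); column heights now [0 0 2 1 1 0 0], max=2
Drop 2: J rot0 at col 0 lands with bottom-row=2; cleared 0 line(s) (total 0); column heights now [4 3 3 1 1 0 0], max=4
Drop 3: L rot2 at col 1 lands with bottom-row=3; cleared 0 line(s) (total 0); column heights now [4 5 5 5 1 0 0], max=5
Drop 4: Z rot2 at col 2 lands with bottom-row=5; cleared 0 line(s) (total 0); column heights now [4 5 7 7 6 0 0], max=7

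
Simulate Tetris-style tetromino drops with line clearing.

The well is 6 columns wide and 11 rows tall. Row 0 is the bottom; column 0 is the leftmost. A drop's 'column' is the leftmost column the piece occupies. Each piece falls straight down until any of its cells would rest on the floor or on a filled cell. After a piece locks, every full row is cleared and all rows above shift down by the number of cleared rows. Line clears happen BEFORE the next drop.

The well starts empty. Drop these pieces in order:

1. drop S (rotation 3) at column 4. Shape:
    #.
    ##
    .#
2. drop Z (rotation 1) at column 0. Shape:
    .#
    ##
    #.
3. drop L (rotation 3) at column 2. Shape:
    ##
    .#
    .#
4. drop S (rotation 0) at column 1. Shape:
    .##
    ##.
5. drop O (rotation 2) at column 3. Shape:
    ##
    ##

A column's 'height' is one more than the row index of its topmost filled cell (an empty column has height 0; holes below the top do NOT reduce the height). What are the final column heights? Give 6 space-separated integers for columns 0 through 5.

Drop 1: S rot3 at col 4 lands with bottom-row=0; cleared 0 line(s) (total 0); column heights now [0 0 0 0 3 2], max=3
Drop 2: Z rot1 at col 0 lands with bottom-row=0; cleared 0 line(s) (total 0); column heights now [2 3 0 0 3 2], max=3
Drop 3: L rot3 at col 2 lands with bottom-row=0; cleared 0 line(s) (total 0); column heights now [2 3 3 3 3 2], max=3
Drop 4: S rot0 at col 1 lands with bottom-row=3; cleared 0 line(s) (total 0); column heights now [2 4 5 5 3 2], max=5
Drop 5: O rot2 at col 3 lands with bottom-row=5; cleared 0 line(s) (total 0); column heights now [2 4 5 7 7 2], max=7

Answer: 2 4 5 7 7 2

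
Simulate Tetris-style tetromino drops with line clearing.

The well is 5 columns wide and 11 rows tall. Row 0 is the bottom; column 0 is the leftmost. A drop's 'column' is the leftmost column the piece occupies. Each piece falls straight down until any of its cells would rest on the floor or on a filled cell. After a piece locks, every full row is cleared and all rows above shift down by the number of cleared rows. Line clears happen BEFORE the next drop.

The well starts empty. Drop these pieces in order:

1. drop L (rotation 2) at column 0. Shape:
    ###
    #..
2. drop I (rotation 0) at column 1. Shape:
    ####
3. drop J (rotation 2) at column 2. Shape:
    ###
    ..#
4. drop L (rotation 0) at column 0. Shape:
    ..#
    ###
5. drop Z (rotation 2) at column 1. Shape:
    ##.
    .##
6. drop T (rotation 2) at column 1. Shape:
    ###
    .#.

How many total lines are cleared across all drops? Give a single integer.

Answer: 0

Derivation:
Drop 1: L rot2 at col 0 lands with bottom-row=0; cleared 0 line(s) (total 0); column heights now [2 2 2 0 0], max=2
Drop 2: I rot0 at col 1 lands with bottom-row=2; cleared 0 line(s) (total 0); column heights now [2 3 3 3 3], max=3
Drop 3: J rot2 at col 2 lands with bottom-row=3; cleared 0 line(s) (total 0); column heights now [2 3 5 5 5], max=5
Drop 4: L rot0 at col 0 lands with bottom-row=5; cleared 0 line(s) (total 0); column heights now [6 6 7 5 5], max=7
Drop 5: Z rot2 at col 1 lands with bottom-row=7; cleared 0 line(s) (total 0); column heights now [6 9 9 8 5], max=9
Drop 6: T rot2 at col 1 lands with bottom-row=9; cleared 0 line(s) (total 0); column heights now [6 11 11 11 5], max=11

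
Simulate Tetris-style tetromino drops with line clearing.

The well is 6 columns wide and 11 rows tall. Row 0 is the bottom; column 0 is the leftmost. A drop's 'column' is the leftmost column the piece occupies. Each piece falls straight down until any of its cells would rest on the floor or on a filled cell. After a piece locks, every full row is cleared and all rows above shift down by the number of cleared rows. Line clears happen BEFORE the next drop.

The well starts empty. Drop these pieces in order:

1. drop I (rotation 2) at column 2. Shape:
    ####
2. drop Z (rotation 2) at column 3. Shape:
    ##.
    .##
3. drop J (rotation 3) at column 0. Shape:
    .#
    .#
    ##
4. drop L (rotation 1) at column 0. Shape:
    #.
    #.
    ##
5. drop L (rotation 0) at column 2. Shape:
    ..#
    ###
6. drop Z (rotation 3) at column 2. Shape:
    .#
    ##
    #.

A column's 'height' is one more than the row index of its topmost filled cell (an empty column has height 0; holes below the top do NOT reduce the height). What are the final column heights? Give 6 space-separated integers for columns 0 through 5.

Answer: 5 3 5 6 4 1

Derivation:
Drop 1: I rot2 at col 2 lands with bottom-row=0; cleared 0 line(s) (total 0); column heights now [0 0 1 1 1 1], max=1
Drop 2: Z rot2 at col 3 lands with bottom-row=1; cleared 0 line(s) (total 0); column heights now [0 0 1 3 3 2], max=3
Drop 3: J rot3 at col 0 lands with bottom-row=0; cleared 1 line(s) (total 1); column heights now [0 2 0 2 2 1], max=2
Drop 4: L rot1 at col 0 lands with bottom-row=2; cleared 0 line(s) (total 1); column heights now [5 3 0 2 2 1], max=5
Drop 5: L rot0 at col 2 lands with bottom-row=2; cleared 0 line(s) (total 1); column heights now [5 3 3 3 4 1], max=5
Drop 6: Z rot3 at col 2 lands with bottom-row=3; cleared 0 line(s) (total 1); column heights now [5 3 5 6 4 1], max=6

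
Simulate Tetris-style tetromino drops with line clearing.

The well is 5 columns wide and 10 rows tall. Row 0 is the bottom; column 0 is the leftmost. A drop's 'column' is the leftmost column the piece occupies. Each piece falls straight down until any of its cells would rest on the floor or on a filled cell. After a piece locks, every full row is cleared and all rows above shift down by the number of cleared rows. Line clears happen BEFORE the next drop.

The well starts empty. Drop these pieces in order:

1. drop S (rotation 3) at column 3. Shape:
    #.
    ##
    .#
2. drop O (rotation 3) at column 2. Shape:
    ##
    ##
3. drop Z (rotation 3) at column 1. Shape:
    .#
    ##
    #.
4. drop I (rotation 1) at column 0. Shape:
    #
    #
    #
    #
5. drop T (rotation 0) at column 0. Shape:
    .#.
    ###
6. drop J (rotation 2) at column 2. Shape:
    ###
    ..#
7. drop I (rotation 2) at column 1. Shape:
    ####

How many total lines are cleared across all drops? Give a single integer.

Drop 1: S rot3 at col 3 lands with bottom-row=0; cleared 0 line(s) (total 0); column heights now [0 0 0 3 2], max=3
Drop 2: O rot3 at col 2 lands with bottom-row=3; cleared 0 line(s) (total 0); column heights now [0 0 5 5 2], max=5
Drop 3: Z rot3 at col 1 lands with bottom-row=4; cleared 0 line(s) (total 0); column heights now [0 6 7 5 2], max=7
Drop 4: I rot1 at col 0 lands with bottom-row=0; cleared 0 line(s) (total 0); column heights now [4 6 7 5 2], max=7
Drop 5: T rot0 at col 0 lands with bottom-row=7; cleared 0 line(s) (total 0); column heights now [8 9 8 5 2], max=9
Drop 6: J rot2 at col 2 lands with bottom-row=7; cleared 0 line(s) (total 0); column heights now [8 9 9 9 9], max=9
Drop 7: I rot2 at col 1 lands with bottom-row=9; cleared 0 line(s) (total 0); column heights now [8 10 10 10 10], max=10

Answer: 0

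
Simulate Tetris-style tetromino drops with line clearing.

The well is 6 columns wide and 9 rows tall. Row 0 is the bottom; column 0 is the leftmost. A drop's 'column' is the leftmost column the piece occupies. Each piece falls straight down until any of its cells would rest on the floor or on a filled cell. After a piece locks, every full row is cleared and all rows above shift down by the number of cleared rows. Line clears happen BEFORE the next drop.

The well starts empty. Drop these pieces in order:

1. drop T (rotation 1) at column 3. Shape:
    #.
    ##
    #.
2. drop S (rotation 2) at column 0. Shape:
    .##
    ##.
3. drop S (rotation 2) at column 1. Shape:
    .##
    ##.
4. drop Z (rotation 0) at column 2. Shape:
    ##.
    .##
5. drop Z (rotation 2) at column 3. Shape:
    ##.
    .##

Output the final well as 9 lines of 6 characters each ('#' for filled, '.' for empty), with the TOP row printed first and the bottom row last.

Drop 1: T rot1 at col 3 lands with bottom-row=0; cleared 0 line(s) (total 0); column heights now [0 0 0 3 2 0], max=3
Drop 2: S rot2 at col 0 lands with bottom-row=0; cleared 0 line(s) (total 0); column heights now [1 2 2 3 2 0], max=3
Drop 3: S rot2 at col 1 lands with bottom-row=2; cleared 0 line(s) (total 0); column heights now [1 3 4 4 2 0], max=4
Drop 4: Z rot0 at col 2 lands with bottom-row=4; cleared 0 line(s) (total 0); column heights now [1 3 6 6 5 0], max=6
Drop 5: Z rot2 at col 3 lands with bottom-row=5; cleared 0 line(s) (total 0); column heights now [1 3 6 7 7 6], max=7

Answer: ......
......
...##.
..####
...##.
..##..
.###..
.####.
##.#..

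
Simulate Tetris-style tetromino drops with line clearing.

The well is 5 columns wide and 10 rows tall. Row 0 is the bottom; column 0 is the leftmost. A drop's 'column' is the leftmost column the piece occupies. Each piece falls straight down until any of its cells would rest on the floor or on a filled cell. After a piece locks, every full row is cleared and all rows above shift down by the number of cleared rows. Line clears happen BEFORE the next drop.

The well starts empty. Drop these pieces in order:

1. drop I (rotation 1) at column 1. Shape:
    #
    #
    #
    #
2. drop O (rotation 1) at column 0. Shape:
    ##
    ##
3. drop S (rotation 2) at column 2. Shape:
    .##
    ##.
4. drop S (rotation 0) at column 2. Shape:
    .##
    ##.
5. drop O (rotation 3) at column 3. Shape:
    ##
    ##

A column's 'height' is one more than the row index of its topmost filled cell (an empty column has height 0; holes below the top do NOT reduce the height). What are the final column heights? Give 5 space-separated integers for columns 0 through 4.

Answer: 6 6 3 6 6

Derivation:
Drop 1: I rot1 at col 1 lands with bottom-row=0; cleared 0 line(s) (total 0); column heights now [0 4 0 0 0], max=4
Drop 2: O rot1 at col 0 lands with bottom-row=4; cleared 0 line(s) (total 0); column heights now [6 6 0 0 0], max=6
Drop 3: S rot2 at col 2 lands with bottom-row=0; cleared 0 line(s) (total 0); column heights now [6 6 1 2 2], max=6
Drop 4: S rot0 at col 2 lands with bottom-row=2; cleared 0 line(s) (total 0); column heights now [6 6 3 4 4], max=6
Drop 5: O rot3 at col 3 lands with bottom-row=4; cleared 0 line(s) (total 0); column heights now [6 6 3 6 6], max=6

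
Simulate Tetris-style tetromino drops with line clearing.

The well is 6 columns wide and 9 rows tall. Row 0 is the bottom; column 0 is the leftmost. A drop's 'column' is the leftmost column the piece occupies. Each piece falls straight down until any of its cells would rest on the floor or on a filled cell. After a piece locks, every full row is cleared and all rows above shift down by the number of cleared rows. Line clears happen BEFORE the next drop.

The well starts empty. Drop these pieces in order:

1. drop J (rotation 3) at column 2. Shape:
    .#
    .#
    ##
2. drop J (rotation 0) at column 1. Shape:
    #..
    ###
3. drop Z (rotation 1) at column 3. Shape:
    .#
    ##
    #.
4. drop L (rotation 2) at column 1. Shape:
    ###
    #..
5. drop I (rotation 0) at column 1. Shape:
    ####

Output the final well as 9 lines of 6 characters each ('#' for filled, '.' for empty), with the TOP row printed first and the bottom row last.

Drop 1: J rot3 at col 2 lands with bottom-row=0; cleared 0 line(s) (total 0); column heights now [0 0 1 3 0 0], max=3
Drop 2: J rot0 at col 1 lands with bottom-row=3; cleared 0 line(s) (total 0); column heights now [0 5 4 4 0 0], max=5
Drop 3: Z rot1 at col 3 lands with bottom-row=4; cleared 0 line(s) (total 0); column heights now [0 5 4 6 7 0], max=7
Drop 4: L rot2 at col 1 lands with bottom-row=5; cleared 0 line(s) (total 0); column heights now [0 7 7 7 7 0], max=7
Drop 5: I rot0 at col 1 lands with bottom-row=7; cleared 0 line(s) (total 0); column heights now [0 8 8 8 8 0], max=8

Answer: ......
.####.
.####.
.#.##.
.#.#..
.###..
...#..
...#..
..##..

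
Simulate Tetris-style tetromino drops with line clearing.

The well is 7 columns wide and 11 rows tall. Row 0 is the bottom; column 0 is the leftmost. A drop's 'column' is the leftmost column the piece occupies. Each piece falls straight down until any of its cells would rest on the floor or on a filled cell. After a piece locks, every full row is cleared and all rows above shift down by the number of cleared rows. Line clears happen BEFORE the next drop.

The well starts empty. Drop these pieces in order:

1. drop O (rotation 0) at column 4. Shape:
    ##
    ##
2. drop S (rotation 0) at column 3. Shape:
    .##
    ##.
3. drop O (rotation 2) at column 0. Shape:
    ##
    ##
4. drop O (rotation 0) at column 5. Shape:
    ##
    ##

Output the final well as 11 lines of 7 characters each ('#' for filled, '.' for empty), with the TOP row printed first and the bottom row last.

Drop 1: O rot0 at col 4 lands with bottom-row=0; cleared 0 line(s) (total 0); column heights now [0 0 0 0 2 2 0], max=2
Drop 2: S rot0 at col 3 lands with bottom-row=2; cleared 0 line(s) (total 0); column heights now [0 0 0 3 4 4 0], max=4
Drop 3: O rot2 at col 0 lands with bottom-row=0; cleared 0 line(s) (total 0); column heights now [2 2 0 3 4 4 0], max=4
Drop 4: O rot0 at col 5 lands with bottom-row=4; cleared 0 line(s) (total 0); column heights now [2 2 0 3 4 6 6], max=6

Answer: .......
.......
.......
.......
.......
.....##
.....##
....##.
...##..
##..##.
##..##.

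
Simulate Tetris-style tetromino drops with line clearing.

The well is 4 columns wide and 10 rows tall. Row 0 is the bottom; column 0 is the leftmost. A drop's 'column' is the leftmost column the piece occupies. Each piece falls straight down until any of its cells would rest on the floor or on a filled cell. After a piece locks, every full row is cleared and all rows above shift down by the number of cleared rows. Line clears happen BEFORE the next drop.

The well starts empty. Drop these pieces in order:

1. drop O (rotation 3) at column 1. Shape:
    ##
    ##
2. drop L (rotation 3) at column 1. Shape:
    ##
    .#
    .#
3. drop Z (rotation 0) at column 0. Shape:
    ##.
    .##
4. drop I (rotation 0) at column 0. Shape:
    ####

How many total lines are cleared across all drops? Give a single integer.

Answer: 1

Derivation:
Drop 1: O rot3 at col 1 lands with bottom-row=0; cleared 0 line(s) (total 0); column heights now [0 2 2 0], max=2
Drop 2: L rot3 at col 1 lands with bottom-row=2; cleared 0 line(s) (total 0); column heights now [0 5 5 0], max=5
Drop 3: Z rot0 at col 0 lands with bottom-row=5; cleared 0 line(s) (total 0); column heights now [7 7 6 0], max=7
Drop 4: I rot0 at col 0 lands with bottom-row=7; cleared 1 line(s) (total 1); column heights now [7 7 6 0], max=7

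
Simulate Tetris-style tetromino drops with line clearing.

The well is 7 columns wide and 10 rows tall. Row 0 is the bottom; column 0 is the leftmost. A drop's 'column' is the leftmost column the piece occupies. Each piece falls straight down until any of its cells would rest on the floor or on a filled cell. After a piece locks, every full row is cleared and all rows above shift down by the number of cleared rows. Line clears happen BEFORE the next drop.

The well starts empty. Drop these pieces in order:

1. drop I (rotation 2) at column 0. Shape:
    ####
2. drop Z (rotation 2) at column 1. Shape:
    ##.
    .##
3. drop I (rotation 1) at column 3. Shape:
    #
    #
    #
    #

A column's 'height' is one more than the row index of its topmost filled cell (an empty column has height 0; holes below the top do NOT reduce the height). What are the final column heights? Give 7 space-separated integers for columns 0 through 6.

Drop 1: I rot2 at col 0 lands with bottom-row=0; cleared 0 line(s) (total 0); column heights now [1 1 1 1 0 0 0], max=1
Drop 2: Z rot2 at col 1 lands with bottom-row=1; cleared 0 line(s) (total 0); column heights now [1 3 3 2 0 0 0], max=3
Drop 3: I rot1 at col 3 lands with bottom-row=2; cleared 0 line(s) (total 0); column heights now [1 3 3 6 0 0 0], max=6

Answer: 1 3 3 6 0 0 0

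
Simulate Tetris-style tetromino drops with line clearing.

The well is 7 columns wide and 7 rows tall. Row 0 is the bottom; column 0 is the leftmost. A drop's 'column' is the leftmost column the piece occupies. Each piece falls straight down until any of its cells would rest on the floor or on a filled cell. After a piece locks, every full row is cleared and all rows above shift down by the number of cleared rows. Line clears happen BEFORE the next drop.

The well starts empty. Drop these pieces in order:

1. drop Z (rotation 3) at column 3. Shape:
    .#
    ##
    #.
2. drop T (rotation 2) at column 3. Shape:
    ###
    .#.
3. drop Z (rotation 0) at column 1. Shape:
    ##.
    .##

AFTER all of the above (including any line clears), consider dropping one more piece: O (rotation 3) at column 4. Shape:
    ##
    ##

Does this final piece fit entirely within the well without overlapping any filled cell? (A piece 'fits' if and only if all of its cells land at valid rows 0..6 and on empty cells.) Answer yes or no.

Answer: yes

Derivation:
Drop 1: Z rot3 at col 3 lands with bottom-row=0; cleared 0 line(s) (total 0); column heights now [0 0 0 2 3 0 0], max=3
Drop 2: T rot2 at col 3 lands with bottom-row=3; cleared 0 line(s) (total 0); column heights now [0 0 0 5 5 5 0], max=5
Drop 3: Z rot0 at col 1 lands with bottom-row=5; cleared 0 line(s) (total 0); column heights now [0 7 7 6 5 5 0], max=7
Test piece O rot3 at col 4 (width 2): heights before test = [0 7 7 6 5 5 0]; fits = True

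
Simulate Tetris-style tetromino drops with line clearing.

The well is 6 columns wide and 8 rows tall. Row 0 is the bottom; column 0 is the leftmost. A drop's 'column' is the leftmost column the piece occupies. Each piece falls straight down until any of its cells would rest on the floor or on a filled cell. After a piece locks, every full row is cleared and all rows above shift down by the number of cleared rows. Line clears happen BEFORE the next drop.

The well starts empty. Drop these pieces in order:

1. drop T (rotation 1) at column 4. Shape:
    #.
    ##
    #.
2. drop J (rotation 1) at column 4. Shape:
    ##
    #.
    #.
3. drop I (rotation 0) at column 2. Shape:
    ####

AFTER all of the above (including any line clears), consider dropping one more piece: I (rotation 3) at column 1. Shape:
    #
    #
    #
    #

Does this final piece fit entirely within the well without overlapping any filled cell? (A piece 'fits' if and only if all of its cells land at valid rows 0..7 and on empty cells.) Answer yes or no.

Answer: yes

Derivation:
Drop 1: T rot1 at col 4 lands with bottom-row=0; cleared 0 line(s) (total 0); column heights now [0 0 0 0 3 2], max=3
Drop 2: J rot1 at col 4 lands with bottom-row=3; cleared 0 line(s) (total 0); column heights now [0 0 0 0 6 6], max=6
Drop 3: I rot0 at col 2 lands with bottom-row=6; cleared 0 line(s) (total 0); column heights now [0 0 7 7 7 7], max=7
Test piece I rot3 at col 1 (width 1): heights before test = [0 0 7 7 7 7]; fits = True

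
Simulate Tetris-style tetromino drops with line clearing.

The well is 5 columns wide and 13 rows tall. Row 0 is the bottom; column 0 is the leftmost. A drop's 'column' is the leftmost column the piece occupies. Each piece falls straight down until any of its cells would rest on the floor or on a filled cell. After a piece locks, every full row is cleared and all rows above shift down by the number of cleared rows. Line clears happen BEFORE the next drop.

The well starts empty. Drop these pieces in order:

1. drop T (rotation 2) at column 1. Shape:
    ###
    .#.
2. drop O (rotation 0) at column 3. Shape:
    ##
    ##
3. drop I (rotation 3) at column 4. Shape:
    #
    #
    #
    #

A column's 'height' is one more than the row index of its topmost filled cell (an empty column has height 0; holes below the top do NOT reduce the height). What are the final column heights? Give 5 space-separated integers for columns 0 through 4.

Answer: 0 2 2 4 8

Derivation:
Drop 1: T rot2 at col 1 lands with bottom-row=0; cleared 0 line(s) (total 0); column heights now [0 2 2 2 0], max=2
Drop 2: O rot0 at col 3 lands with bottom-row=2; cleared 0 line(s) (total 0); column heights now [0 2 2 4 4], max=4
Drop 3: I rot3 at col 4 lands with bottom-row=4; cleared 0 line(s) (total 0); column heights now [0 2 2 4 8], max=8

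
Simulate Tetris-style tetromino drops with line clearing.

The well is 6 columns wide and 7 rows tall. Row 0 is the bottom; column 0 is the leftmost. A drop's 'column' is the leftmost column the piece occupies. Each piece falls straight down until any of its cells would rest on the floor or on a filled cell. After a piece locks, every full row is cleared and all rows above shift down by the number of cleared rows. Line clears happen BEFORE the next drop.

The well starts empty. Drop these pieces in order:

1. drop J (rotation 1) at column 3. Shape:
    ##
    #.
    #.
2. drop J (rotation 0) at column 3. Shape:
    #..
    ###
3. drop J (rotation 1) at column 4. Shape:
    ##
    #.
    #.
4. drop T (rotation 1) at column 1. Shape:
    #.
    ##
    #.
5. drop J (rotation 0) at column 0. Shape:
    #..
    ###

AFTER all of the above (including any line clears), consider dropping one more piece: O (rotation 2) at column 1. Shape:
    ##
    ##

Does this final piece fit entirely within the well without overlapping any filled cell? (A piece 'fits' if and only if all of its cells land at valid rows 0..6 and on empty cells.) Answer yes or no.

Answer: yes

Derivation:
Drop 1: J rot1 at col 3 lands with bottom-row=0; cleared 0 line(s) (total 0); column heights now [0 0 0 3 3 0], max=3
Drop 2: J rot0 at col 3 lands with bottom-row=3; cleared 0 line(s) (total 0); column heights now [0 0 0 5 4 4], max=5
Drop 3: J rot1 at col 4 lands with bottom-row=4; cleared 0 line(s) (total 0); column heights now [0 0 0 5 7 7], max=7
Drop 4: T rot1 at col 1 lands with bottom-row=0; cleared 0 line(s) (total 0); column heights now [0 3 2 5 7 7], max=7
Drop 5: J rot0 at col 0 lands with bottom-row=3; cleared 1 line(s) (total 1); column heights now [4 3 2 4 6 6], max=6
Test piece O rot2 at col 1 (width 2): heights before test = [4 3 2 4 6 6]; fits = True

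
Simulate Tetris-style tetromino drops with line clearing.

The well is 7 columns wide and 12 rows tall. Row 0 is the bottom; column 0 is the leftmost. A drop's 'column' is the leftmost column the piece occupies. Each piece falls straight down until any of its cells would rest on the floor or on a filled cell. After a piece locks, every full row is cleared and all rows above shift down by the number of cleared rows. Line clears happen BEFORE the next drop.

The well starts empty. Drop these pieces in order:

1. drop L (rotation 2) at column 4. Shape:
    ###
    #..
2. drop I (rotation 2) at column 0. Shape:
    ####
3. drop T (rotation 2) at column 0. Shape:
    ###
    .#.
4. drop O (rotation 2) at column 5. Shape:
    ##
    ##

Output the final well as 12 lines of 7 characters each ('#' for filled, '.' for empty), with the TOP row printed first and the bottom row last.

Answer: .......
.......
.......
.......
.......
.......
.......
.......
.....##
###..##
.#..###
#####..

Derivation:
Drop 1: L rot2 at col 4 lands with bottom-row=0; cleared 0 line(s) (total 0); column heights now [0 0 0 0 2 2 2], max=2
Drop 2: I rot2 at col 0 lands with bottom-row=0; cleared 0 line(s) (total 0); column heights now [1 1 1 1 2 2 2], max=2
Drop 3: T rot2 at col 0 lands with bottom-row=1; cleared 0 line(s) (total 0); column heights now [3 3 3 1 2 2 2], max=3
Drop 4: O rot2 at col 5 lands with bottom-row=2; cleared 0 line(s) (total 0); column heights now [3 3 3 1 2 4 4], max=4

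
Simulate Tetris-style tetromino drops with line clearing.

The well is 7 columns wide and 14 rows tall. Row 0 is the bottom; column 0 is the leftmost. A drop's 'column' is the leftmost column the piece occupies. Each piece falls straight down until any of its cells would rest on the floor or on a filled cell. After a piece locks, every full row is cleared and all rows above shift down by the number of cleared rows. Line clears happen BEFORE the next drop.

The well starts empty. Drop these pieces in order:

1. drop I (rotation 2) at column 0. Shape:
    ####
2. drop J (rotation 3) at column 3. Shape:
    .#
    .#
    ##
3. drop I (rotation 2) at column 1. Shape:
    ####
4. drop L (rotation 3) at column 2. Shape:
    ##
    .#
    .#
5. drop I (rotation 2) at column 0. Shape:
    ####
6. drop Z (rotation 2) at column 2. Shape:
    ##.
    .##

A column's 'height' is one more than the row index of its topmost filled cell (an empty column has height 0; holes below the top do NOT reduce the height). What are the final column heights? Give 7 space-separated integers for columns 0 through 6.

Answer: 9 9 11 11 10 0 0

Derivation:
Drop 1: I rot2 at col 0 lands with bottom-row=0; cleared 0 line(s) (total 0); column heights now [1 1 1 1 0 0 0], max=1
Drop 2: J rot3 at col 3 lands with bottom-row=1; cleared 0 line(s) (total 0); column heights now [1 1 1 2 4 0 0], max=4
Drop 3: I rot2 at col 1 lands with bottom-row=4; cleared 0 line(s) (total 0); column heights now [1 5 5 5 5 0 0], max=5
Drop 4: L rot3 at col 2 lands with bottom-row=5; cleared 0 line(s) (total 0); column heights now [1 5 8 8 5 0 0], max=8
Drop 5: I rot2 at col 0 lands with bottom-row=8; cleared 0 line(s) (total 0); column heights now [9 9 9 9 5 0 0], max=9
Drop 6: Z rot2 at col 2 lands with bottom-row=9; cleared 0 line(s) (total 0); column heights now [9 9 11 11 10 0 0], max=11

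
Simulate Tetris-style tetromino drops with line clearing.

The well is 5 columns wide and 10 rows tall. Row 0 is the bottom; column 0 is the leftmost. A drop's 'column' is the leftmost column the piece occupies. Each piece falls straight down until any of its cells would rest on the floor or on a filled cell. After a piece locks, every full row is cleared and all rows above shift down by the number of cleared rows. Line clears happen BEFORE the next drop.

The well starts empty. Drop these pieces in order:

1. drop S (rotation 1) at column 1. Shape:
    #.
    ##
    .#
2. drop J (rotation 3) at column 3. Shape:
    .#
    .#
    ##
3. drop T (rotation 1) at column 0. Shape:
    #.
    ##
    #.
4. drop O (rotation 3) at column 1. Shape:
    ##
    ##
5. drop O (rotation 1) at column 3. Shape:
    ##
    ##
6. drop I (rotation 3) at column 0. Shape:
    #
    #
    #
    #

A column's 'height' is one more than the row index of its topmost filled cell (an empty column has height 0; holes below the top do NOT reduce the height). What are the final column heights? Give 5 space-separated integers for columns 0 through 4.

Answer: 8 5 5 4 4

Derivation:
Drop 1: S rot1 at col 1 lands with bottom-row=0; cleared 0 line(s) (total 0); column heights now [0 3 2 0 0], max=3
Drop 2: J rot3 at col 3 lands with bottom-row=0; cleared 0 line(s) (total 0); column heights now [0 3 2 1 3], max=3
Drop 3: T rot1 at col 0 lands with bottom-row=2; cleared 0 line(s) (total 0); column heights now [5 4 2 1 3], max=5
Drop 4: O rot3 at col 1 lands with bottom-row=4; cleared 0 line(s) (total 0); column heights now [5 6 6 1 3], max=6
Drop 5: O rot1 at col 3 lands with bottom-row=3; cleared 1 line(s) (total 1); column heights now [4 5 5 4 4], max=5
Drop 6: I rot3 at col 0 lands with bottom-row=4; cleared 0 line(s) (total 1); column heights now [8 5 5 4 4], max=8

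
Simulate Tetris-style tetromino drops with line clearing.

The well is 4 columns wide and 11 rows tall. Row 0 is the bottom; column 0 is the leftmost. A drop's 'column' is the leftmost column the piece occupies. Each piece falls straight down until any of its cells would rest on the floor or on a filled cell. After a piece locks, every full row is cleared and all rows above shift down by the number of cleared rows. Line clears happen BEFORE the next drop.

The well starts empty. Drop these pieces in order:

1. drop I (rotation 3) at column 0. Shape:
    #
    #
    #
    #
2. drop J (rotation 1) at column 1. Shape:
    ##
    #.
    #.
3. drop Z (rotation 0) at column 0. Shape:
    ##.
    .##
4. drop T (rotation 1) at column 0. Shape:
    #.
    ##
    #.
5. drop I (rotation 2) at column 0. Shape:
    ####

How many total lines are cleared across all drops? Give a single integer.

Answer: 1

Derivation:
Drop 1: I rot3 at col 0 lands with bottom-row=0; cleared 0 line(s) (total 0); column heights now [4 0 0 0], max=4
Drop 2: J rot1 at col 1 lands with bottom-row=0; cleared 0 line(s) (total 0); column heights now [4 3 3 0], max=4
Drop 3: Z rot0 at col 0 lands with bottom-row=3; cleared 0 line(s) (total 0); column heights now [5 5 4 0], max=5
Drop 4: T rot1 at col 0 lands with bottom-row=5; cleared 0 line(s) (total 0); column heights now [8 7 4 0], max=8
Drop 5: I rot2 at col 0 lands with bottom-row=8; cleared 1 line(s) (total 1); column heights now [8 7 4 0], max=8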